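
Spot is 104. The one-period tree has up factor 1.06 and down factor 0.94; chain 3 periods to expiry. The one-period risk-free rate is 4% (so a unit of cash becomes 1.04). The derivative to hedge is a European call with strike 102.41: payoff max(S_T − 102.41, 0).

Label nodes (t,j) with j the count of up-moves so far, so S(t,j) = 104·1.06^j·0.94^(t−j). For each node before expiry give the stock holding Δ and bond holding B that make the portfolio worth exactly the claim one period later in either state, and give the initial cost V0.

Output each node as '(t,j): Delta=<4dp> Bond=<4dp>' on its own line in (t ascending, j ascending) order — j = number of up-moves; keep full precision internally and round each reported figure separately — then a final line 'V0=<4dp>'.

The replicating-portfolio and risk-neutral prices coincide; use p* = (1.04−0.94)/(1.06−0.94) = 0.8333 for the latter.
Payoff layer (t=3): V(3,0)=0.0000, V(3,1)=0.0000, V(3,2)=7.4331, V(3,3)=21.4557
  t=2,j=0: stock 91.8944 → up 97.4081 (V=0.0000), down 86.3807 (V=0.0000). Price 0.0000; hedge Δ=0.0000, bond B=0.0000.
  t=2,j=1: stock 103.6256 → up 109.8431 (V=7.4331), down 97.4081 (V=0.0000). Price 5.9560; hedge Δ=0.5978, bond B=-55.9868.
  t=2,j=2: stock 116.8544 → up 123.8657 (V=21.4557), down 109.8431 (V=7.4331). Price 18.3832; hedge Δ=1.0000, bond B=-98.4712.
  t=1,j=0: stock 97.7600 → up 103.6256 (V=5.9560), down 91.8944 (V=0.0000). Price 4.7725; hedge Δ=0.5077, bond B=-44.8612.
  t=1,j=1: stock 110.2400 → up 116.8544 (V=18.3832), down 103.6256 (V=5.9560). Price 15.6847; hedge Δ=0.9394, bond B=-87.8754.
  t=0,j=0: stock 104.0000 → up 110.2400 (V=15.6847), down 97.7600 (V=4.7725). Price 13.3327; hedge Δ=0.8744, bond B=-77.6023.
Each (Δ,B) replicates both successor values, so the strategy is self-financing and V0 is arbitrage-free.

(0,0): Delta=0.8744 Bond=-77.6023
(1,0): Delta=0.5077 Bond=-44.8612
(1,1): Delta=0.9394 Bond=-87.8754
(2,0): Delta=0.0000 Bond=0.0000
(2,1): Delta=0.5978 Bond=-55.9868
(2,2): Delta=1.0000 Bond=-98.4712
V0=13.3327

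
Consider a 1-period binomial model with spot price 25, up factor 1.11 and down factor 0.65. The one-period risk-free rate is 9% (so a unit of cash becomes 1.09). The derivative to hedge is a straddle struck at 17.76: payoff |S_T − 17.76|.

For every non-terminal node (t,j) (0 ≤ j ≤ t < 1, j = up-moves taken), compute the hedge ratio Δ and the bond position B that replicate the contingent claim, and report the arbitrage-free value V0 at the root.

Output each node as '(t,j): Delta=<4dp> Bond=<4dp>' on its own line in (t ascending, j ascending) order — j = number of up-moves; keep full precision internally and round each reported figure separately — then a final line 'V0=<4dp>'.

The replicating-portfolio and risk-neutral prices coincide; use p* = (1.09−0.65)/(1.11−0.65) = 0.9565 for the latter.
Terminal payoffs: V(1,0)=1.5100, V(1,1)=9.9900
(0,0): S=25.0000. Δ = (V_up−V_dn)/(S_up−S_dn) = (9.9900−1.5100)/(27.7500−16.2500) = 0.7374. V = [p*·9.9900 + (1−p*)·1.5100]/1.09 = 8.8269. B = V − Δ·S = -9.6079.
Each (Δ,B) replicates both successor values, so the strategy is self-financing and V0 is arbitrage-free.

(0,0): Delta=0.7374 Bond=-9.6079
V0=8.8269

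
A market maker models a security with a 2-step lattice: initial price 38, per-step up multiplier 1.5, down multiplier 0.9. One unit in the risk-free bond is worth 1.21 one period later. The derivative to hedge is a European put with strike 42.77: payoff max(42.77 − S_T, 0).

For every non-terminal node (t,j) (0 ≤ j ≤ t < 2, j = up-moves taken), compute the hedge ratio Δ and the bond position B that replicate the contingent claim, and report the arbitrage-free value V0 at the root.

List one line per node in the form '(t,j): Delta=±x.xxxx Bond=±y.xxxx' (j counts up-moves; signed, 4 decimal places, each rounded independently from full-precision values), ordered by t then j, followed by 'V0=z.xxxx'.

(0,0): Delta=-0.2101 Bond=9.8954
(1,0): Delta=-0.5843 Bond=24.7727
(1,1): Delta=0.0000 Bond=0.0000
V0=1.9131

The replicating-portfolio and risk-neutral prices coincide; use p* = (1.21−0.9)/(1.5−0.9) = 0.5167 for the latter.
Payoff layer (t=2): V(2,0)=11.9900, V(2,1)=0.0000, V(2,2)=0.0000
Node (1,0) S=34.2000: V=(p*·0.0000+(1−p*)·11.9900)/1.21=4.7894; Δ=(0.0000−11.9900)/(51.3000−30.7800)=-0.5843; B=V−Δ·S=24.7727
Node (1,1) S=57.0000: V=(p*·0.0000+(1−p*)·0.0000)/1.21=0.0000; Δ=(0.0000−0.0000)/(85.5000−51.3000)=0.0000; B=V−Δ·S=0.0000
Node (0,0) S=38.0000: V=(p*·0.0000+(1−p*)·4.7894)/1.21=1.9131; Δ=(0.0000−4.7894)/(57.0000−34.2000)=-0.2101; B=V−Δ·S=9.8954
Root portfolio cost Δ·38+B reproduces V0=1.9131.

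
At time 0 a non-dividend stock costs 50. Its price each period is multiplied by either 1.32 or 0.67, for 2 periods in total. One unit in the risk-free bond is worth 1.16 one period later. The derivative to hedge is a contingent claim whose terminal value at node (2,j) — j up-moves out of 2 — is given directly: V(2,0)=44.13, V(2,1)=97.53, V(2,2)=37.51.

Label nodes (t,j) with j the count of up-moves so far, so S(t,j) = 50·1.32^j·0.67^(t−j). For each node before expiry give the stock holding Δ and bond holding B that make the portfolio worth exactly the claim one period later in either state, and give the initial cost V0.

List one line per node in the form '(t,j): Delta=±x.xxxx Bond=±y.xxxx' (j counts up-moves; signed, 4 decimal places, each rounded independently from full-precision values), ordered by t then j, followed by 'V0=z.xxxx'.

No-arbitrage ⇒ martingale measure with p* = (R−d)/(u−d) = 0.7538.
Payoff layer (t=2): V(2,0)=44.1300, V(2,1)=97.5300, V(2,2)=37.5100
  t=1,j=0: stock 33.5000 → up 44.2200 (V=97.5300), down 22.4450 (V=44.1300). Price 72.7460; hedge Δ=2.4524, bond B=-9.4078.
  t=1,j=1: stock 66.0000 → up 87.1200 (V=37.5100), down 44.2200 (V=97.5300). Price 45.0725; hedge Δ=-1.3991, bond B=137.4110.
  t=0,j=0: stock 50.0000 → up 66.0000 (V=45.0725), down 33.5000 (V=72.7460). Price 44.7280; hedge Δ=-0.8515, bond B=87.3026.
The time-0 hedge costs 44.7280, which is the no-arbitrage price.

(0,0): Delta=-0.8515 Bond=87.3026
(1,0): Delta=2.4524 Bond=-9.4078
(1,1): Delta=-1.3991 Bond=137.4110
V0=44.7280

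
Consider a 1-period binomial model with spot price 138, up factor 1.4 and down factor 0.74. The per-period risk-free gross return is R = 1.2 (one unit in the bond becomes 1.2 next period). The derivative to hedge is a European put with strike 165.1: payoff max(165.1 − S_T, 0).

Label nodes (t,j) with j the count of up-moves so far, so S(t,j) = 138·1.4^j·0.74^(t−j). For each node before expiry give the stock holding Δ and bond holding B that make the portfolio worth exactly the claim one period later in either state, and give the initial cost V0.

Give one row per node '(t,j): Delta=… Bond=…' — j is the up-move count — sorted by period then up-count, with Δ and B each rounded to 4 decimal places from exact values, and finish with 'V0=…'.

(0,0): Delta=-0.6915 Bond=111.3283
V0=15.9040

No-arbitrage ⇒ martingale measure with p* = (R−d)/(u−d) = 0.6970.
Terminal payoffs: V(1,0)=62.9800, V(1,1)=0.0000
(0,0): S=138.0000. Δ = (V_up−V_dn)/(S_up−S_dn) = (0.0000−62.9800)/(193.2000−102.1200) = -0.6915. V = [p*·0.0000 + (1−p*)·62.9800]/1.2 = 15.9040. B = V − Δ·S = 111.3283.
Each (Δ,B) replicates both successor values, so the strategy is self-financing and V0 is arbitrage-free.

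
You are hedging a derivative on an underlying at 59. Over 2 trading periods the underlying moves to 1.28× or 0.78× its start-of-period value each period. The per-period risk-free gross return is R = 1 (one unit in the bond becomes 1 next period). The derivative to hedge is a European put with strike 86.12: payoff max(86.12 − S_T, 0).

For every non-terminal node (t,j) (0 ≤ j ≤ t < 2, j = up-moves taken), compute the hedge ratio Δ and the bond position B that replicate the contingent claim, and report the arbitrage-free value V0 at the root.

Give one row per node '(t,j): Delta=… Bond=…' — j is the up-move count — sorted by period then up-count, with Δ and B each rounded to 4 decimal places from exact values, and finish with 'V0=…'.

(0,0): Delta=-0.8427 Bond=78.8815
(1,0): Delta=-1.0000 Bond=86.1200
(1,1): Delta=-0.7207 Bond=69.6689
V0=29.1616

Under the risk-neutral measure, an up-move has probability p* = (R−d)/(u−d) = 0.4400 and values discount at R = 1.
Payoff layer (t=2): V(2,0)=50.2244, V(2,1)=27.2144, V(2,2)=0.0000
Node (1,0) S=46.0200: V=(p*·27.2144+(1−p*)·50.2244)/1=40.1000; Δ=(27.2144−50.2244)/(58.9056−35.8956)=-1.0000; B=V−Δ·S=86.1200
Node (1,1) S=75.5200: V=(p*·0.0000+(1−p*)·27.2144)/1=15.2401; Δ=(0.0000−27.2144)/(96.6656−58.9056)=-0.7207; B=V−Δ·S=69.6689
Node (0,0) S=59.0000: V=(p*·15.2401+(1−p*)·40.1000)/1=29.1616; Δ=(15.2401−40.1000)/(75.5200−46.0200)=-0.8427; B=V−Δ·S=78.8815
Each (Δ,B) replicates both successor values, so the strategy is self-financing and V0 is arbitrage-free.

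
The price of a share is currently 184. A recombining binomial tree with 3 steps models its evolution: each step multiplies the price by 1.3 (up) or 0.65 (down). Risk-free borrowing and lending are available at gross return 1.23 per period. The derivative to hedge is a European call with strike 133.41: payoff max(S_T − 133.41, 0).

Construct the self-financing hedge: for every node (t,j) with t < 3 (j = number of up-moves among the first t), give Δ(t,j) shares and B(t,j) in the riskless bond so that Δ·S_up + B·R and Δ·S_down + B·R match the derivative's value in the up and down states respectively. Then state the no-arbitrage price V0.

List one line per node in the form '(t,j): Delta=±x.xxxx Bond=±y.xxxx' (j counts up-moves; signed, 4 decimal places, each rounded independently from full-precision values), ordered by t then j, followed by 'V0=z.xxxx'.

Since d<R<u, set p* = (R−d)/(u−d) = 0.8923; price each node as the discounted p*-expectation of its children.
Payoff layer (t=3): V(3,0)=0.0000, V(3,1)=0.0000, V(3,2)=68.7140, V(3,3)=270.8380
(2,0): S=77.7400. Δ = (V_up−V_dn)/(S_up−S_dn) = (0.0000−0.0000)/(101.0620−50.5310) = 0.0000. V = [p*·0.0000 + (1−p*)·0.0000]/1.23 = 0.0000. B = V − Δ·S = 0.0000.
(2,1): S=155.4800. Δ = (V_up−V_dn)/(S_up−S_dn) = (68.7140−0.0000)/(202.1240−101.0620) = 0.6799. V = [p*·68.7140 + (1−p*)·0.0000]/1.23 = 49.8488. B = V − Δ·S = -55.8650.
(2,2): S=310.9600. Δ = (V_up−V_dn)/(S_up−S_dn) = (270.8380−68.7140)/(404.2480−202.1240) = 1.0000. V = [p*·270.8380 + (1−p*)·68.7140]/1.23 = 202.4966. B = V − Δ·S = -108.4634.
(1,0): S=119.6000. Δ = (V_up−V_dn)/(S_up−S_dn) = (49.8488−0.0000)/(155.4800−77.7400) = 0.6412. V = [p*·49.8488 + (1−p*)·0.0000]/1.23 = 36.1630. B = V − Δ·S = -40.5275.
(1,1): S=239.2000. Δ = (V_up−V_dn)/(S_up−S_dn) = (202.4966−49.8488)/(310.9600−155.4800) = 0.9818. V = [p*·202.4966 + (1−p*)·49.8488]/1.23 = 151.2663. B = V − Δ·S = -83.5764.
(0,0): S=184.0000. Δ = (V_up−V_dn)/(S_up−S_dn) = (151.2663−36.1630)/(239.2000−119.6000) = 0.9624. V = [p*·151.2663 + (1−p*)·36.1630]/1.23 = 112.9029. B = V − Δ·S = -64.1792.
Check: Δ(0,0)·S0 + B(0,0) = 112.9029 = V0.

(0,0): Delta=0.9624 Bond=-64.1792
(1,0): Delta=0.6412 Bond=-40.5275
(1,1): Delta=0.9818 Bond=-83.5764
(2,0): Delta=0.0000 Bond=0.0000
(2,1): Delta=0.6799 Bond=-55.8650
(2,2): Delta=1.0000 Bond=-108.4634
V0=112.9029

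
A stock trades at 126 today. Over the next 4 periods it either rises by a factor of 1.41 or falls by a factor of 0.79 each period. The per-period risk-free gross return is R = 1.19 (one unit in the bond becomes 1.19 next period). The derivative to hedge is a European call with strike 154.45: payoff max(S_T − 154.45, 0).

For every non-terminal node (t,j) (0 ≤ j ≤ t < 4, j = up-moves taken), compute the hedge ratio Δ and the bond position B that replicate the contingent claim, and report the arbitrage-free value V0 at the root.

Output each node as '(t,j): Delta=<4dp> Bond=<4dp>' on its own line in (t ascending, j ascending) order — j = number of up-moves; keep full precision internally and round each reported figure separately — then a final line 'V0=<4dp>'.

(0,0): Delta=0.8632 Bond=-55.1011
(1,0): Delta=0.5942 Bond=-38.8025
(1,1): Delta=0.9460 Bond=-80.2927
(2,0): Delta=0.0210 Bond=-1.0957
(2,1): Delta=0.7709 Bond=-70.9685
(2,2): Delta=1.0000 Bond=-109.0672
(3,0): Delta=0.0000 Bond=0.0000
(3,1): Delta=0.0275 Bond=-2.0210
(3,2): Delta=1.0000 Bond=-129.7899
(3,3): Delta=1.0000 Bond=-129.7899
V0=53.6576

No-arbitrage ⇒ martingale measure with p* = (R−d)/(u−d) = 0.6452.
Terminal payoffs: V(4,0)=0.0000, V(4,1)=0.0000, V(4,2)=1.8874, V(4,3)=124.5826, V(4,4)=343.5702
  t=3,j=0: stock 62.1229 → up 87.5933 (V=0.0000), down 49.0771 (V=0.0000). Price 0.0000; hedge Δ=0.0000, bond B=0.0000.
  t=3,j=1: stock 110.8776 → up 156.3374 (V=1.8874), down 87.5933 (V=0.0000). Price 1.0233; hedge Δ=0.0275, bond B=-2.0210.
  t=3,j=2: stock 197.8955 → up 279.0326 (V=124.5826), down 156.3374 (V=1.8874). Price 68.1056; hedge Δ=1.0000, bond B=-129.7899.
  t=3,j=3: stock 353.2058 → up 498.0202 (V=343.5702), down 279.0326 (V=124.5826). Price 223.4159; hedge Δ=1.0000, bond B=-129.7899.
  t=2,j=0: stock 78.6366 → up 110.8776 (V=1.0233), down 62.1229 (V=0.0000). Price 0.5548; hedge Δ=0.0210, bond B=-1.0957.
  t=2,j=1: stock 140.3514 → up 197.8955 (V=68.1056), down 110.8776 (V=1.0233). Price 37.2287; hedge Δ=0.7709, bond B=-70.9685.
  t=2,j=2: stock 250.5006 → up 353.2058 (V=223.4159), down 197.8955 (V=68.1056). Price 141.4334; hedge Δ=1.0000, bond B=-109.0672.
  t=1,j=0: stock 99.5400 → up 140.3514 (V=37.2287), down 78.6366 (V=0.5548). Price 20.3491; hedge Δ=0.5942, bond B=-38.8025.
  t=1,j=1: stock 177.6600 → up 250.5006 (V=141.4334), down 140.3514 (V=37.2287). Price 87.7795; hedge Δ=0.9460, bond B=-80.2927.
  t=0,j=0: stock 126.0000 → up 177.6600 (V=87.7795), down 99.5400 (V=20.3491). Price 53.6576; hedge Δ=0.8632, bond B=-55.1011.
The time-0 hedge costs 53.6576, which is the no-arbitrage price.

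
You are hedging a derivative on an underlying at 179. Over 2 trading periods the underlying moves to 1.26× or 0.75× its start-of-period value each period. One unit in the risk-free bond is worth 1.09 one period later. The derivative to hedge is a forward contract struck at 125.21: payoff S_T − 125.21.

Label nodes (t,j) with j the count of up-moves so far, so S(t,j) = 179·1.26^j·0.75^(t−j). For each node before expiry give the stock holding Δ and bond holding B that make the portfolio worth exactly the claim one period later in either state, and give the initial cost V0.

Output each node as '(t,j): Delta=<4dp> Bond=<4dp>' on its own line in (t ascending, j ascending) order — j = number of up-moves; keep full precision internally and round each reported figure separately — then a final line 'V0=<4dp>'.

No-arbitrage ⇒ martingale measure with p* = (R−d)/(u−d) = 0.6667.
Payoff layer (t=2): V(2,0)=-24.5225, V(2,1)=43.9450, V(2,2)=158.9704
(1,0): S=134.2500. Δ = (V_up−V_dn)/(S_up−S_dn) = (43.9450−-24.5225)/(169.1550−100.6875) = 1.0000. V = [p*·43.9450 + (1−p*)·-24.5225]/1.09 = 19.3784. B = V − Δ·S = -114.8716.
(1,1): S=225.5400. Δ = (V_up−V_dn)/(S_up−S_dn) = (158.9704−43.9450)/(284.1804−169.1550) = 1.0000. V = [p*·158.9704 + (1−p*)·43.9450]/1.09 = 110.6684. B = V − Δ·S = -114.8716.
(0,0): S=179.0000. Δ = (V_up−V_dn)/(S_up−S_dn) = (110.6684−19.3784)/(225.5400−134.2500) = 1.0000. V = [p*·110.6684 + (1−p*)·19.3784]/1.09 = 73.6132. B = V − Δ·S = -105.3868.
Each (Δ,B) replicates both successor values, so the strategy is self-financing and V0 is arbitrage-free.

(0,0): Delta=1.0000 Bond=-105.3868
(1,0): Delta=1.0000 Bond=-114.8716
(1,1): Delta=1.0000 Bond=-114.8716
V0=73.6132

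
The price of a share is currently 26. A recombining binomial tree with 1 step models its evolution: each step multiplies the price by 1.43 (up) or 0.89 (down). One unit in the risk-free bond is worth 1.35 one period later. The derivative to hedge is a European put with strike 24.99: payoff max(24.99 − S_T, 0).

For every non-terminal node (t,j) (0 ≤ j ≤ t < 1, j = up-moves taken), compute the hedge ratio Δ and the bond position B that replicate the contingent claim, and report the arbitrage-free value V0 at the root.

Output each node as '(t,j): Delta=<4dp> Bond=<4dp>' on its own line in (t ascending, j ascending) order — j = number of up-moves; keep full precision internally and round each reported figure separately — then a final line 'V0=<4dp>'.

Risk-neutral probability p* = (R−d)/(u−d) = (1.35−0.89)/(1.43−0.89) = 0.8519.
Terminal values V(1,·): V(1,0)=1.8500, V(1,1)=0.0000
Node (0,0) S=26.0000: V=(p*·0.0000+(1−p*)·1.8500)/1.35=0.2030; Δ=(0.0000−1.8500)/(37.1800−23.1400)=-0.1318; B=V−Δ·S=3.6289
Root portfolio cost Δ·26+B reproduces V0=0.2030.

(0,0): Delta=-0.1318 Bond=3.6289
V0=0.2030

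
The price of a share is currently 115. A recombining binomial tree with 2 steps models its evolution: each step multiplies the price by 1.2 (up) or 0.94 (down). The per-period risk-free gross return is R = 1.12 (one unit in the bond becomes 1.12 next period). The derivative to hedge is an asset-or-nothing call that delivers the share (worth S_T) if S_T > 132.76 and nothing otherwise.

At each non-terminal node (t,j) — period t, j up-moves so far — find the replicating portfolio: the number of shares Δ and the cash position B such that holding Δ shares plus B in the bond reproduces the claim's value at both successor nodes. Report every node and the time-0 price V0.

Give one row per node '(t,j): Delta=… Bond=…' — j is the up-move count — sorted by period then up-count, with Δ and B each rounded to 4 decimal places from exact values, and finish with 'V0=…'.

(0,0): Delta=3.4235 Bond=-330.4288
(1,0): Delta=0.0000 Bond=0.0000
(1,1): Delta=4.6154 Bond=-534.5604
V0=63.2736

Since d<R<u, set p* = (R−d)/(u−d) = 0.6923; price each node as the discounted p*-expectation of its children.
Terminal payoffs: V(2,0)=0.0000, V(2,1)=0.0000, V(2,2)=165.6000
Node (1,0) S=108.1000: V=(p*·0.0000+(1−p*)·0.0000)/1.12=0.0000; Δ=(0.0000−0.0000)/(129.7200−101.6140)=0.0000; B=V−Δ·S=0.0000
Node (1,1) S=138.0000: V=(p*·165.6000+(1−p*)·0.0000)/1.12=102.3626; Δ=(165.6000−0.0000)/(165.6000−129.7200)=4.6154; B=V−Δ·S=-534.5604
Node (0,0) S=115.0000: V=(p*·102.3626+(1−p*)·0.0000)/1.12=63.2736; Δ=(102.3626−0.0000)/(138.0000−108.1000)=3.4235; B=V−Δ·S=-330.4288
The time-0 hedge costs 63.2736, which is the no-arbitrage price.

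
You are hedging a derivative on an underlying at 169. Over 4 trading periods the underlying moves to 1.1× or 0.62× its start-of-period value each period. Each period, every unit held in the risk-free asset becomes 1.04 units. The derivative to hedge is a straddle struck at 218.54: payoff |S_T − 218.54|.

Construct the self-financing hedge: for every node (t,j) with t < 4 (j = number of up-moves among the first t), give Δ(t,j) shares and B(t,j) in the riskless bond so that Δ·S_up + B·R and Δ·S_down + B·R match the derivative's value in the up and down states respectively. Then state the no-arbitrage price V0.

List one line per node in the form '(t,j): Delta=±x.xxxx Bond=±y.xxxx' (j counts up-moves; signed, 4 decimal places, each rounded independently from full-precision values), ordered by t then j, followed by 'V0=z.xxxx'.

(0,0): Delta=-0.5758 Bond=144.0662
(1,0): Delta=-1.0000 Bond=194.2813
(1,1): Delta=-0.5416 Bond=143.4785
(2,0): Delta=-1.0000 Bond=202.0525
(2,1): Delta=-1.0000 Bond=202.0525
(2,2): Delta=-0.5047 Bond=141.6698
(3,0): Delta=-1.0000 Bond=210.1346
(3,1): Delta=-1.0000 Bond=210.1346
(3,2): Delta=-1.0000 Bond=210.1346
(3,3): Delta=-0.4648 Bond=138.3654
V0=46.7637

The replicating-portfolio and risk-neutral prices coincide; use p* = (1.04−0.62)/(1.1−0.62) = 0.8750 for the latter.
At expiry t=4: V(4,0)=193.5680, V(4,1)=174.2348, V(4,2)=139.9340, V(4,3)=79.0778, V(4,4)=28.8929
  t=3,j=0: stock 40.2774 → up 44.3052 (V=174.2348), down 24.9720 (V=193.5680). Price 169.8572; hedge Δ=-1.0000, bond B=210.1346.
  t=3,j=1: stock 71.4600 → up 78.6060 (V=139.9340), down 44.3052 (V=174.2348). Price 138.6747; hedge Δ=-1.0000, bond B=210.1346.
  t=3,j=2: stock 126.7838 → up 139.4622 (V=79.0778), down 78.6060 (V=139.9340). Price 83.3508; hedge Δ=-1.0000, bond B=210.1346.
  t=3,j=3: stock 224.9390 → up 247.4329 (V=28.8929), down 139.4622 (V=79.0778). Price 33.8135; hedge Δ=-0.4648, bond B=138.3654.
  t=2,j=0: stock 64.9636 → up 71.4600 (V=138.6747), down 40.2774 (V=169.8572). Price 137.0889; hedge Δ=-1.0000, bond B=202.0525.
  t=2,j=1: stock 115.2580 → up 126.7838 (V=83.3508), down 71.4600 (V=138.6747). Price 86.7945; hedge Δ=-1.0000, bond B=202.0525.
  t=2,j=2: stock 204.4900 → up 224.9390 (V=33.8135), down 126.7838 (V=83.3508). Price 38.4670; hedge Δ=-0.5047, bond B=141.6698.
  t=1,j=0: stock 104.7800 → up 115.2580 (V=86.7945), down 64.9636 (V=137.0889). Price 89.5013; hedge Δ=-1.0000, bond B=194.2813.
  t=1,j=1: stock 185.9000 → up 204.4900 (V=38.4670), down 115.2580 (V=86.7945). Price 42.7961; hedge Δ=-0.5416, bond B=143.4785.
  t=0,j=0: stock 169.0000 → up 185.9000 (V=42.7961), down 104.7800 (V=89.5013). Price 46.7637; hedge Δ=-0.5758, bond B=144.0662.
The time-0 hedge costs 46.7637, which is the no-arbitrage price.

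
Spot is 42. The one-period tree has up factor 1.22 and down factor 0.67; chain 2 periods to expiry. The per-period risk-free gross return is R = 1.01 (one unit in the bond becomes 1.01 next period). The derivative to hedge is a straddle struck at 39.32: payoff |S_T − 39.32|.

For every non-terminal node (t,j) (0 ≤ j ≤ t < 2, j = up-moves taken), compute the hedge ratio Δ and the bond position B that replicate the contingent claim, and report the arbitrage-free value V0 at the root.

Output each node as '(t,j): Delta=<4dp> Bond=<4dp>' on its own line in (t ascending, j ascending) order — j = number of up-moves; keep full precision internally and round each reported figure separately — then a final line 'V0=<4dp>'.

(0,0): Delta=0.2290 Bond=4.3025
(1,0): Delta=-1.0000 Bond=38.9307
(1,1): Delta=0.6459 Bond=-17.0159
V0=13.9222

Risk-neutral probability p* = (R−d)/(u−d) = (1.01−0.67)/(1.22−0.67) = 0.6182.
At expiry t=2: V(2,0)=20.4662, V(2,1)=4.9892, V(2,2)=23.1928
Node (1,0) S=28.1400: V=(p*·4.9892+(1−p*)·20.4662)/1.01=10.7907; Δ=(4.9892−20.4662)/(34.3308−18.8538)=-1.0000; B=V−Δ·S=38.9307
Node (1,1) S=51.2400: V=(p*·23.1928+(1−p*)·4.9892)/1.01=16.0815; Δ=(23.1928−4.9892)/(62.5128−34.3308)=0.6459; B=V−Δ·S=-17.0159
Node (0,0) S=42.0000: V=(p*·16.0815+(1−p*)·10.7907)/1.01=13.9222; Δ=(16.0815−10.7907)/(51.2400−28.1400)=0.2290; B=V−Δ·S=4.3025
The time-0 hedge costs 13.9222, which is the no-arbitrage price.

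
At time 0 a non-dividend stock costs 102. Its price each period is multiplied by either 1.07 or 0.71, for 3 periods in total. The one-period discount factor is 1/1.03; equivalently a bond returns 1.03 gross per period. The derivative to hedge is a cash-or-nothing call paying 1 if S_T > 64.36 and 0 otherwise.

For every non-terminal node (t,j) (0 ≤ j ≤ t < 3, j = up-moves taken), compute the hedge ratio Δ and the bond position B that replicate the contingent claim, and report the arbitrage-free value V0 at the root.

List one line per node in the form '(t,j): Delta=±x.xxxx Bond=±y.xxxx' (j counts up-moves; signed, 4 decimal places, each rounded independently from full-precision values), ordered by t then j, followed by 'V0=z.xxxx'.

(0,0): Delta=0.0051 Bond=0.3666
(1,0): Delta=0.0331 Bond=-1.6525
(1,1): Delta=0.0027 Bond=0.6313
(2,0): Delta=0.0000 Bond=0.0000
(2,1): Delta=0.0358 Bond=-1.9148
(2,2): Delta=0.0000 Bond=0.9709
V0=0.8838

Since d<R<u, set p* = (R−d)/(u−d) = 0.8889; price each node as the discounted p*-expectation of its children.
Terminal payoffs: V(3,0)=0.0000, V(3,1)=0.0000, V(3,2)=1.0000, V(3,3)=1.0000
  t=2,j=0: stock 51.4182 → up 55.0175 (V=0.0000), down 36.5069 (V=0.0000). Price 0.0000; hedge Δ=0.0000, bond B=0.0000.
  t=2,j=1: stock 77.4894 → up 82.9137 (V=1.0000), down 55.0175 (V=0.0000). Price 0.8630; hedge Δ=0.0358, bond B=-1.9148.
  t=2,j=2: stock 116.7798 → up 124.9544 (V=1.0000), down 82.9137 (V=1.0000). Price 0.9709; hedge Δ=0.0000, bond B=0.9709.
  t=1,j=0: stock 72.4200 → up 77.4894 (V=0.8630), down 51.4182 (V=0.0000). Price 0.7448; hedge Δ=0.0331, bond B=-1.6525.
  t=1,j=1: stock 109.1400 → up 116.7798 (V=0.9709), down 77.4894 (V=0.8630). Price 0.9310; hedge Δ=0.0027, bond B=0.6313.
  t=0,j=0: stock 102.0000 → up 109.1400 (V=0.9310), down 72.4200 (V=0.7448). Price 0.8838; hedge Δ=0.0051, bond B=0.3666.
Check: Δ(0,0)·S0 + B(0,0) = 0.8838 = V0.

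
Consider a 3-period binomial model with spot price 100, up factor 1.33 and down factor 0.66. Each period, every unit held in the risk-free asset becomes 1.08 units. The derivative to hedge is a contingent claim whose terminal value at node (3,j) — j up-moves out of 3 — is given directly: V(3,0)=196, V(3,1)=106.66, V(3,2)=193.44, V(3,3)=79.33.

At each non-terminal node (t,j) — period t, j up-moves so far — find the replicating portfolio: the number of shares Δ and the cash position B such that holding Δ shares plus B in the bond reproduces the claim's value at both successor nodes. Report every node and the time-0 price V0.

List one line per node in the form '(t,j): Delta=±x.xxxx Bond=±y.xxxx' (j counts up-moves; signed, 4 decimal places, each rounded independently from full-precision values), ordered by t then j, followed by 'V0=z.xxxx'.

Risk-neutral probability p* = (R−d)/(u−d) = (1.08−0.66)/(1.33−0.66) = 0.6269.
Terminal values V(3,·): V(3,0)=196.0000, V(3,1)=106.6600, V(3,2)=193.4400, V(3,3)=79.3300
Node (2,0) S=43.5600: V=(p*·106.6600+(1−p*)·196.0000)/1.08=129.6258; Δ=(106.6600−196.0000)/(57.9348−28.7496)=-3.0611; B=V−Δ·S=262.9690
Node (2,1) S=87.7800: V=(p*·193.4400+(1−p*)·106.6600)/1.08=149.1291; Δ=(193.4400−106.6600)/(116.7474−57.9348)=1.4755; B=V−Δ·S=19.6067
Node (2,2) S=176.8900: V=(p*·79.3300+(1−p*)·193.4400)/1.08=112.8781; Δ=(79.3300−193.4400)/(235.2637−116.7474)=-0.9628; B=V−Δ·S=283.1915
Node (1,0) S=66.0000: V=(p*·149.1291+(1−p*)·129.6258)/1.08=131.3442; Δ=(149.1291−129.6258)/(87.7800−43.5600)=0.4411; B=V−Δ·S=102.2348
Node (1,1) S=133.0000: V=(p*·112.8781+(1−p*)·149.1291)/1.08=117.0413; Δ=(112.8781−149.1291)/(176.8900−87.7800)=-0.4068; B=V−Δ·S=171.1472
Node (0,0) S=100.0000: V=(p*·117.0413+(1−p*)·131.3442)/1.08=113.3131; Δ=(117.0413−131.3442)/(133.0000−66.0000)=-0.2135; B=V−Δ·S=134.6607
Check: Δ(0,0)·S0 + B(0,0) = 113.3131 = V0.

(0,0): Delta=-0.2135 Bond=134.6607
(1,0): Delta=0.4411 Bond=102.2348
(1,1): Delta=-0.4068 Bond=171.1472
(2,0): Delta=-3.0611 Bond=262.9690
(2,1): Delta=1.4755 Bond=19.6067
(2,2): Delta=-0.9628 Bond=283.1915
V0=113.3131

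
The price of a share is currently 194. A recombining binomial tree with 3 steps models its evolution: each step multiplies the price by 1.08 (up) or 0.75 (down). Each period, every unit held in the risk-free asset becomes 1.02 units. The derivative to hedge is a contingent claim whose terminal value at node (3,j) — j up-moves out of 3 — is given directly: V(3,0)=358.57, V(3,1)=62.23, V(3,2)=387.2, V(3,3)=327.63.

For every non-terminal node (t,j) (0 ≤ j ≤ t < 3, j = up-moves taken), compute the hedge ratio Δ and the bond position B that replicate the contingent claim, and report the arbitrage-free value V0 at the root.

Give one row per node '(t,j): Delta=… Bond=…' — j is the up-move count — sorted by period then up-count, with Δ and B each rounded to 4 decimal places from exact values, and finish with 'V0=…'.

Risk-neutral probability p* = (R−d)/(u−d) = (1.02−0.75)/(1.08−0.75) = 0.8182.
Payoff layer (t=3): V(3,0)=358.5700, V(3,1)=62.2300, V(3,2)=387.2000, V(3,3)=327.6300
  t=2,j=0: stock 109.1250 → up 117.8550 (V=62.2300), down 81.8438 (V=358.5700). Price 113.8333; hedge Δ=-8.2291, bond B=1011.8333.
  t=2,j=1: stock 157.1400 → up 169.7112 (V=387.2000), down 117.8550 (V=62.2300). Price 321.6809; hedge Δ=6.2668, bond B=-663.0766.
  t=2,j=2: stock 226.2816 → up 244.3841 (V=327.6300), down 169.7112 (V=387.2000). Price 331.8244; hedge Δ=-0.7977, bond B=512.3396.
  t=1,j=0: stock 145.5000 → up 157.1400 (V=321.6809), down 109.1250 (V=113.8333). Price 278.3240; hedge Δ=4.3288, bond B=-351.5172.
  t=1,j=1: stock 209.5200 → up 226.2816 (V=331.8244), down 157.1400 (V=321.6809). Price 323.5100; hedge Δ=0.1467, bond B=292.7721.
  t=0,j=0: stock 194.0000 → up 209.5200 (V=323.5100), down 145.5000 (V=278.3240). Price 309.1121; hedge Δ=0.7058, bond B=172.1849.
Self-financing check: at every node Δ·S+B equals the discounted successor values.

(0,0): Delta=0.7058 Bond=172.1849
(1,0): Delta=4.3288 Bond=-351.5172
(1,1): Delta=0.1467 Bond=292.7721
(2,0): Delta=-8.2291 Bond=1011.8333
(2,1): Delta=6.2668 Bond=-663.0766
(2,2): Delta=-0.7977 Bond=512.3396
V0=309.1121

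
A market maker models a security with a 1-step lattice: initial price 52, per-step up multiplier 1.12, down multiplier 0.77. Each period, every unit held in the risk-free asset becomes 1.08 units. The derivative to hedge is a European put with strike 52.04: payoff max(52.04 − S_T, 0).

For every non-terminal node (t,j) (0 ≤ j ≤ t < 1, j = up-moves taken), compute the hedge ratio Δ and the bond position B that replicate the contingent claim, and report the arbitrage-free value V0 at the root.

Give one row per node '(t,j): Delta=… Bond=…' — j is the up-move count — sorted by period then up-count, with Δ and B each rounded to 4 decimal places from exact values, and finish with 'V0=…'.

Since d<R<u, set p* = (R−d)/(u−d) = 0.8857; price each node as the discounted p*-expectation of its children.
Terminal payoffs: V(1,0)=12.0000, V(1,1)=0.0000
(0,0): S=52.0000. Δ = (V_up−V_dn)/(S_up−S_dn) = (0.0000−12.0000)/(58.2400−40.0400) = -0.6593. V = [p*·0.0000 + (1−p*)·12.0000]/1.08 = 1.2698. B = V − Δ·S = 35.5556.
Self-financing check: at every node Δ·S+B equals the discounted successor values.

(0,0): Delta=-0.6593 Bond=35.5556
V0=1.2698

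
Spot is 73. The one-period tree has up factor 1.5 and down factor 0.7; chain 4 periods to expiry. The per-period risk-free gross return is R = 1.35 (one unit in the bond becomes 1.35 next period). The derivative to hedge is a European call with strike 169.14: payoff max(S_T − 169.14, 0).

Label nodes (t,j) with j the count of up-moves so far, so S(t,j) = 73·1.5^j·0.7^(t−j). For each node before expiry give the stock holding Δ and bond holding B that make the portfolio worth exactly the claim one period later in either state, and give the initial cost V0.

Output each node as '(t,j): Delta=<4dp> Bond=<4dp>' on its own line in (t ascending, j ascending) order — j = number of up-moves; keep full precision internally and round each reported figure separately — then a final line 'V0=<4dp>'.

No-arbitrage ⇒ martingale measure with p* = (R−d)/(u−d) = 0.8125.
At expiry t=4: V(4,0)=0.0000, V(4,1)=0.0000, V(4,2)=0.0000, V(4,3)=3.3225, V(4,4)=200.4225
Node (3,0) S=25.0390: V=(p*·0.0000+(1−p*)·0.0000)/1.35=0.0000; Δ=(0.0000−0.0000)/(37.5585−17.5273)=0.0000; B=V−Δ·S=0.0000
Node (3,1) S=53.6550: V=(p*·0.0000+(1−p*)·0.0000)/1.35=0.0000; Δ=(0.0000−0.0000)/(80.4825−37.5585)=0.0000; B=V−Δ·S=0.0000
Node (3,2) S=114.9750: V=(p*·3.3225+(1−p*)·0.0000)/1.35=1.9997; Δ=(3.3225−0.0000)/(172.4625−80.4825)=0.0361; B=V−Δ·S=-2.1535
Node (3,3) S=246.3750: V=(p*·200.4225+(1−p*)·3.3225)/1.35=121.0861; Δ=(200.4225−3.3225)/(369.5625−172.4625)=1.0000; B=V−Δ·S=-125.2889
Node (2,0) S=35.7700: V=(p*·0.0000+(1−p*)·0.0000)/1.35=0.0000; Δ=(0.0000−0.0000)/(53.6550−25.0390)=0.0000; B=V−Δ·S=0.0000
Node (2,1) S=76.6500: V=(p*·1.9997+(1−p*)·0.0000)/1.35=1.2035; Δ=(1.9997−0.0000)/(114.9750−53.6550)=0.0326; B=V−Δ·S=-1.2961
Node (2,2) S=164.2500: V=(p*·121.0861+(1−p*)·1.9997)/1.35=73.1536; Δ=(121.0861−1.9997)/(246.3750−114.9750)=0.9063; B=V−Δ·S=-75.7044
Node (1,0) S=51.1000: V=(p*·1.2035+(1−p*)·0.0000)/1.35=0.7243; Δ=(1.2035−0.0000)/(76.6500−35.7700)=0.0294; B=V−Δ·S=-0.7800
Node (1,1) S=109.5000: V=(p*·73.1536+(1−p*)·1.2035)/1.35=44.1948; Δ=(73.1536−1.2035)/(164.2500−76.6500)=0.8213; B=V−Δ·S=-45.7429
Node (0,0) S=73.0000: V=(p*·44.1948+(1−p*)·0.7243)/1.35=26.6993; Δ=(44.1948−0.7243)/(109.5000−51.1000)=0.7444; B=V−Δ·S=-27.6388
Self-financing check: at every node Δ·S+B equals the discounted successor values.

(0,0): Delta=0.7444 Bond=-27.6388
(1,0): Delta=0.0294 Bond=-0.7800
(1,1): Delta=0.8213 Bond=-45.7429
(2,0): Delta=0.0000 Bond=0.0000
(2,1): Delta=0.0326 Bond=-1.2961
(2,2): Delta=0.9063 Bond=-75.7044
(3,0): Delta=0.0000 Bond=0.0000
(3,1): Delta=0.0000 Bond=0.0000
(3,2): Delta=0.0361 Bond=-2.1535
(3,3): Delta=1.0000 Bond=-125.2889
V0=26.6993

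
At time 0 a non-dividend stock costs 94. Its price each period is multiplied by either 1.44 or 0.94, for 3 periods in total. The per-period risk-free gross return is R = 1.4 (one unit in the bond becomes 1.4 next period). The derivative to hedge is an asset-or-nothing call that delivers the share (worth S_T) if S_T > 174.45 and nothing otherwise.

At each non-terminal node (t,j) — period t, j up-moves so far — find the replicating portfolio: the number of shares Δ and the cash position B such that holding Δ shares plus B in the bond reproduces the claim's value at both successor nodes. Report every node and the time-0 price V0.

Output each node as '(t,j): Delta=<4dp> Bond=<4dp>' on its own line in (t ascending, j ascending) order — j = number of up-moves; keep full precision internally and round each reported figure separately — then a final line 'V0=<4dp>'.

Since d<R<u, set p* = (R−d)/(u−d) = 0.9200; price each node as the discounted p*-expectation of its children.
Payoff layer (t=3): V(3,0)=0.0000, V(3,1)=0.0000, V(3,2)=183.2233, V(3,3)=280.6825
Node (2,0) S=83.0584: V=(p*·0.0000+(1−p*)·0.0000)/1.4=0.0000; Δ=(0.0000−0.0000)/(119.6041−78.0749)=0.0000; B=V−Δ·S=0.0000
Node (2,1) S=127.2384: V=(p*·183.2233+(1−p*)·0.0000)/1.4=120.4039; Δ=(183.2233−0.0000)/(183.2233−119.6041)=2.8800; B=V−Δ·S=-246.0427
Node (2,2) S=194.9184: V=(p*·280.6825+(1−p*)·183.2233)/1.4=194.9184; Δ=(280.6825−183.2233)/(280.6825−183.2233)=1.0000; B=V−Δ·S=0.0000
Node (1,0) S=88.3600: V=(p*·120.4039+(1−p*)·0.0000)/1.4=79.1225; Δ=(120.4039−0.0000)/(127.2384−83.0584)=2.7253; B=V−Δ·S=-161.6852
Node (1,1) S=135.3600: V=(p*·194.9184+(1−p*)·120.4039)/1.4=134.9695; Δ=(194.9184−120.4039)/(194.9184−127.2384)=1.1010; B=V−Δ·S=-14.0596
Node (0,0) S=94.0000: V=(p*·134.9695+(1−p*)·79.1225)/1.4=93.2155; Δ=(134.9695−79.1225)/(135.3600−88.3600)=1.1882; B=V−Δ·S=-18.4783
Root portfolio cost Δ·94+B reproduces V0=93.2155.

(0,0): Delta=1.1882 Bond=-18.4783
(1,0): Delta=2.7253 Bond=-161.6852
(1,1): Delta=1.1010 Bond=-14.0596
(2,0): Delta=0.0000 Bond=0.0000
(2,1): Delta=2.8800 Bond=-246.0427
(2,2): Delta=1.0000 Bond=0.0000
V0=93.2155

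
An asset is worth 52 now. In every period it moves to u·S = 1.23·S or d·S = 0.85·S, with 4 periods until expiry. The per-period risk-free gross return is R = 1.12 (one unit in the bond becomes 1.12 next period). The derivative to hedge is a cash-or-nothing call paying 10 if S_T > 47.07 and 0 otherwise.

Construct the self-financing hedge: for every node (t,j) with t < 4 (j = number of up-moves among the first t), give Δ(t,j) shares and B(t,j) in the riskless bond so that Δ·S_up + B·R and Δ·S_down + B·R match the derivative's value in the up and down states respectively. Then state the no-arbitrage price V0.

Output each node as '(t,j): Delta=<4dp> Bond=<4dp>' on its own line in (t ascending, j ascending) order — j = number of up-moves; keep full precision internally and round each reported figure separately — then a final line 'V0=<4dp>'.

(0,0): Delta=0.0643 Bond=2.5268
(1,0): Delta=0.1952 Bond=-2.9560
(1,1): Delta=0.0275 Bond=5.1872
(2,0): Delta=0.4444 Bond=-12.6701
(2,1): Delta=0.1251 Bond=0.5024
(2,2): Delta=0.0000 Bond=7.9719
(3,0): Delta=0.0000 Bond=0.0000
(3,1): Delta=0.5695 Bond=-19.9718
(3,2): Delta=0.0000 Bond=8.9286
(3,3): Delta=0.0000 Bond=8.9286
V0=5.8724

Risk-neutral probability p* = (R−d)/(u−d) = (1.12−0.85)/(1.23−0.85) = 0.7105.
At expiry t=4: V(4,0)=0.0000, V(4,1)=0.0000, V(4,2)=10.0000, V(4,3)=10.0000, V(4,4)=10.0000
  t=3,j=0: stock 31.9345 → up 39.2794 (V=0.0000), down 27.1443 (V=0.0000). Price 0.0000; hedge Δ=0.0000, bond B=0.0000.
  t=3,j=1: stock 46.2111 → up 56.8397 (V=10.0000), down 39.2794 (V=0.0000). Price 6.3440; hedge Δ=0.5695, bond B=-19.9718.
  t=3,j=2: stock 66.8702 → up 82.2503 (V=10.0000), down 56.8397 (V=10.0000). Price 8.9286; hedge Δ=0.0000, bond B=8.9286.
  t=3,j=3: stock 96.7651 → up 119.0211 (V=10.0000), down 82.2503 (V=10.0000). Price 8.9286; hedge Δ=0.0000, bond B=8.9286.
  t=2,j=0: stock 37.5700 → up 46.2111 (V=6.3440), down 31.9345 (V=0.0000). Price 4.0246; hedge Δ=0.4444, bond B=-12.6701.
  t=2,j=1: stock 54.3660 → up 66.8702 (V=8.9286), down 46.2111 (V=6.3440). Price 7.3039; hedge Δ=0.1251, bond B=0.5024.
  t=2,j=2: stock 78.6708 → up 96.7651 (V=8.9286), down 66.8702 (V=8.9286). Price 7.9719; hedge Δ=0.0000, bond B=7.9719.
  t=1,j=0: stock 44.2000 → up 54.3660 (V=7.3039), down 37.5700 (V=4.0246). Price 5.6738; hedge Δ=0.1952, bond B=-2.9560.
  t=1,j=1: stock 63.9600 → up 78.6708 (V=7.9719), down 54.3660 (V=7.3039). Price 6.9451; hedge Δ=0.0275, bond B=5.1872.
  t=0,j=0: stock 52.0000 → up 63.9600 (V=6.9451), down 44.2000 (V=5.6738). Price 5.8724; hedge Δ=0.0643, bond B=2.5268.
Self-financing check: at every node Δ·S+B equals the discounted successor values.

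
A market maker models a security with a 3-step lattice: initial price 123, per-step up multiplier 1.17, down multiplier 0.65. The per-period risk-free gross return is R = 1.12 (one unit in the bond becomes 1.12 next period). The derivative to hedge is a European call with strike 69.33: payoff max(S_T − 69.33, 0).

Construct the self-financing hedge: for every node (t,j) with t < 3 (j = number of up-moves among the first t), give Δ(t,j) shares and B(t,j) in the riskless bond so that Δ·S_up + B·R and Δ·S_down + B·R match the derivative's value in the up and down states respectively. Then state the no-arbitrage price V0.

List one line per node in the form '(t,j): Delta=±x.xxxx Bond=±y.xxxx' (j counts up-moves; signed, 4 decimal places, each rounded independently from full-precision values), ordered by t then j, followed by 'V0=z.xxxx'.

The replicating-portfolio and risk-neutral prices coincide; use p* = (1.12−0.65)/(1.17−0.65) = 0.9038 for the latter.
Payoff layer (t=3): V(3,0)=0.0000, V(3,1)=0.0000, V(3,2)=40.1136, V(3,3)=127.6684
Node (2,0) S=51.9675: V=(p*·0.0000+(1−p*)·0.0000)/1.12=0.0000; Δ=(0.0000−0.0000)/(60.8020−33.7789)=0.0000; B=V−Δ·S=0.0000
Node (2,1) S=93.5415: V=(p*·40.1136+(1−p*)·0.0000)/1.12=32.3719; Δ=(40.1136−0.0000)/(109.4436−60.8020)=0.8247; B=V−Δ·S=-44.7696
Node (2,2) S=168.3747: V=(p*·127.6684+(1−p*)·40.1136)/1.12=106.4729; Δ=(127.6684−40.1136)/(196.9984−109.4436)=1.0000; B=V−Δ·S=-61.9018
Node (1,0) S=79.9500: V=(p*·32.3719+(1−p*)·0.0000)/1.12=26.1243; Δ=(32.3719−0.0000)/(93.5415−51.9675)=0.7787; B=V−Δ·S=-36.1293
Node (1,1) S=143.9100: V=(p*·106.4729+(1−p*)·32.3719)/1.12=88.7034; Δ=(106.4729−32.3719)/(168.3747−93.5415)=0.9902; B=V−Δ·S=-53.7986
Node (0,0) S=123.0000: V=(p*·88.7034+(1−p*)·26.1243)/1.12=73.8269; Δ=(88.7034−26.1243)/(143.9100−79.9500)=0.9784; B=V−Δ·S=-46.5175
The time-0 hedge costs 73.8269, which is the no-arbitrage price.

(0,0): Delta=0.9784 Bond=-46.5175
(1,0): Delta=0.7787 Bond=-36.1293
(1,1): Delta=0.9902 Bond=-53.7986
(2,0): Delta=0.0000 Bond=0.0000
(2,1): Delta=0.8247 Bond=-44.7696
(2,2): Delta=1.0000 Bond=-61.9018
V0=73.8269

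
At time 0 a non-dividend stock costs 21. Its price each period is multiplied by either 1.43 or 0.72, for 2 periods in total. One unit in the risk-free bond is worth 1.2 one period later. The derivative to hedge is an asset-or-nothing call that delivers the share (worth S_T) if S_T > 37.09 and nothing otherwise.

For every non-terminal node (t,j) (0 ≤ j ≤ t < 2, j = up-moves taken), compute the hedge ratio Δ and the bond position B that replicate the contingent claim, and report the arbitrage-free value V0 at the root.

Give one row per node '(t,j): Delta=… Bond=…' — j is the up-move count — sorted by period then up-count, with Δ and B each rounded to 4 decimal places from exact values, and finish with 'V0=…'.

Risk-neutral probability p* = (R−d)/(u−d) = (1.2−0.72)/(1.43−0.72) = 0.6761.
Payoff layer (t=2): V(2,0)=0.0000, V(2,1)=0.0000, V(2,2)=42.9429
  t=1,j=0: stock 15.1200 → up 21.6216 (V=0.0000), down 10.8864 (V=0.0000). Price 0.0000; hedge Δ=0.0000, bond B=0.0000.
  t=1,j=1: stock 30.0300 → up 42.9429 (V=42.9429), down 21.6216 (V=0.0000). Price 24.1932; hedge Δ=2.0141, bond B=-36.2898.
  t=0,j=0: stock 21.0000 → up 30.0300 (V=24.1932), down 15.1200 (V=0.0000). Price 13.6300; hedge Δ=1.6226, bond B=-20.4449.
Root portfolio cost Δ·21+B reproduces V0=13.6300.

(0,0): Delta=1.6226 Bond=-20.4449
(1,0): Delta=0.0000 Bond=0.0000
(1,1): Delta=2.0141 Bond=-36.2898
V0=13.6300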